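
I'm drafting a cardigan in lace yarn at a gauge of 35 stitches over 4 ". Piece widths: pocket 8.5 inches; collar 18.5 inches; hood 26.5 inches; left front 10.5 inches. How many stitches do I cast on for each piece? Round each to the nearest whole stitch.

pocket 74; collar 162; hood 232; left front 92.

Rate = 35/4 = 8.75 sts per in.
pocket: 8.5 × 8.75 = 74.38 → 74.
collar: 18.5 × 8.75 = 161.88 → 162.
hood: 26.5 × 8.75 = 231.88 → 232.
left front: 10.5 × 8.75 = 91.88 → 92.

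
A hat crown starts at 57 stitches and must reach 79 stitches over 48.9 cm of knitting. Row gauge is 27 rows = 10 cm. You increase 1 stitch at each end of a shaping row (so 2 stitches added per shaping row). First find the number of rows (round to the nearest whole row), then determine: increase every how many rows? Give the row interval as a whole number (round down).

Rows = 48.9 × 2.7 = 132.0 → 132 rows.
Stitches to add: 22 → 11 shaping rows (at 2 st each).
132 / 11 = 12.00 → every 12 rows.

Increase every 12th row.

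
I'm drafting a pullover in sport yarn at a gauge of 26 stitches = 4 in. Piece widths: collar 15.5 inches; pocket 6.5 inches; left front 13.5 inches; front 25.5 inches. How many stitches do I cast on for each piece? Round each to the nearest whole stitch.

collar 101; pocket 42; left front 88; front 166.

Rate = 26/4 = 6.5 sts per in.
collar: 15.5 × 6.5 = 100.75 → 101.
pocket: 6.5 × 6.5 = 42.25 → 42.
left front: 13.5 × 6.5 = 87.75 → 88.
front: 25.5 × 6.5 = 165.75 → 166.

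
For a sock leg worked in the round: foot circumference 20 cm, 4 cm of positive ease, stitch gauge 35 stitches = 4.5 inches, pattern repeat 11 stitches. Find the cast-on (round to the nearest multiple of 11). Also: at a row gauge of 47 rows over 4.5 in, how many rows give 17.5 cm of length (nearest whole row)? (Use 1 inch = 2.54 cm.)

Cast on 77 stitches; work 72 rows.

Finished = 20 + 4 = 24 cm.
24 cm × 1/2.54 = 9.45 inches.
35/4.5 = 7.778 sts per in; 9.45 × 7.778 = 73.49 sts.
Nearest multiple of 11 → 77.
17.5 cm = 6.89 inches; × 10.444 = 71.96 → 72 rows.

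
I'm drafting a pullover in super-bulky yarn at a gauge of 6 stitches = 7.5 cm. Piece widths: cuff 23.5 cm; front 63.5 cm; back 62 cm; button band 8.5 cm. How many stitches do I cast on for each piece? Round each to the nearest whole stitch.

Rate = 6/7.5 = 0.8 sts per cm.
cuff: 23.5 × 0.8 = 18.80 → 19.
front: 63.5 × 0.8 = 50.80 → 51.
back: 62 × 0.8 = 49.60 → 50.
button band: 8.5 × 0.8 = 6.80 → 7.

cuff 19; front 51; back 50; button band 7.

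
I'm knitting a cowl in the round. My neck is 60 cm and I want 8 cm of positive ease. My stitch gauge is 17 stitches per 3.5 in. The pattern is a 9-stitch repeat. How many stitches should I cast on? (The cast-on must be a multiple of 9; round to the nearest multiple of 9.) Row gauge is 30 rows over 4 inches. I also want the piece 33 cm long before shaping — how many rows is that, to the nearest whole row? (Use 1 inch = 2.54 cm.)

Finished = 60 + 8 = 68 cm.
68 cm × 1/2.54 = 26.77 inches.
17/3.5 = 4.857 sts per in; 26.77 × 4.857 = 130.03 sts.
Nearest multiple of 9 → 126.
33 cm = 12.99 inches; × 7.5 = 97.44 → 97 rows.

Cast on 126 stitches; work 97 rows.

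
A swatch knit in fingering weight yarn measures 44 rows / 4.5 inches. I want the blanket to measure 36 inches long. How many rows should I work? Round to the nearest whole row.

Work 352 rows.

44 rows / 4.5 in = 9.778 rows per inch.
36 × 9.778 = 352.00 rows.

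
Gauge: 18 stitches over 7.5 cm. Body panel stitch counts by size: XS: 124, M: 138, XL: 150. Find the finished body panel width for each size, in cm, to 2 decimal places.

18/7.5 = 2.4 sts per cm.
XS: 124 / 2.4 = 51.667 → 51.67 cm.
M: 138 / 2.4 = 57.500 → 57.50 cm.
XL: 150 / 2.4 = 62.500 → 62.50 cm.

XS 51.67 cm; M 57.50 cm; XL 62.50 cm.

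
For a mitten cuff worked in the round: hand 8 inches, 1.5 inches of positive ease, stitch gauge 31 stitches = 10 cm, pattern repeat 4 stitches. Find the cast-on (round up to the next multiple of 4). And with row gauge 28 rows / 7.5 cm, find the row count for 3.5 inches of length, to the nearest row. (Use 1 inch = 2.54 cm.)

Cast on 76 stitches; work 33 rows.

Finished = 8 + 1.5 = 9.5 inches.
9.5 inches × 2.54 = 24.13 cm.
31/10 = 3.1 sts per cm; 24.13 × 3.1 = 74.80 sts.
Next multiple of 4 → 76.
3.5 inches = 8.89 cm; × 3.733 = 33.19 → 33 rows.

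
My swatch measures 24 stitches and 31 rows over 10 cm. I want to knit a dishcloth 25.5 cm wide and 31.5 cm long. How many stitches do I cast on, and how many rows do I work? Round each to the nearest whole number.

Stitch gauge = 24/10 = 2.4 sts/cm; 25.5 × 2.4 = 61.20 → 61 sts.
Row gauge = 31/10 = 3.1 rows/cm; 31.5 × 3.1 = 97.65 → 98 rows.

Cast on 61 stitches and work 98 rows.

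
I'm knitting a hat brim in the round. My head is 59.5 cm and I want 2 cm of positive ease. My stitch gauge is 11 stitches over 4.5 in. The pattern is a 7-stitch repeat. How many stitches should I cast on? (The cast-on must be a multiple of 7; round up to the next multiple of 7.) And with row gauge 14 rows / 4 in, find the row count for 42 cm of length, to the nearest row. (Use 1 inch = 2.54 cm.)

Finished = 59.5 + 2 = 61.5 cm.
61.5 cm × 1/2.54 = 24.21 inches.
11/4.5 = 2.444 sts per in; 24.21 × 2.444 = 59.19 sts.
Next multiple of 7 → 63.
42 cm = 16.54 inches; × 3.5 = 57.87 → 58 rows.

Cast on 63 stitches; work 58 rows.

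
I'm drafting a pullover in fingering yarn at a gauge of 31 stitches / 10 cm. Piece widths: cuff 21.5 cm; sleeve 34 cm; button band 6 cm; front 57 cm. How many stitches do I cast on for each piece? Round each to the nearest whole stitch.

cuff 67; sleeve 105; button band 19; front 177.

Rate = 31/10 = 3.1 sts per cm.
cuff: 21.5 × 3.1 = 66.65 → 67.
sleeve: 34 × 3.1 = 105.40 → 105.
button band: 6 × 3.1 = 18.60 → 19.
front: 57 × 3.1 = 176.70 → 177.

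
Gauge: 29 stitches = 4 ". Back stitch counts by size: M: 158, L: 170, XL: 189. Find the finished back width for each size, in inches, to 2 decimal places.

29/4 = 7.25 sts per in.
M: 158 / 7.25 = 21.793 → 21.79 in.
L: 170 / 7.25 = 23.448 → 23.45 in.
XL: 189 / 7.25 = 26.069 → 26.07 in.

M 21.79 inches; L 23.45 inches; XL 26.07 inches.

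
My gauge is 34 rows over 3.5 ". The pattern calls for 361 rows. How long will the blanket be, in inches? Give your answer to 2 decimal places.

37.16 inches.

34 rows / 3.5 inch = 9.714 rows per inch.
361 / 9.714 = 37.162 inches.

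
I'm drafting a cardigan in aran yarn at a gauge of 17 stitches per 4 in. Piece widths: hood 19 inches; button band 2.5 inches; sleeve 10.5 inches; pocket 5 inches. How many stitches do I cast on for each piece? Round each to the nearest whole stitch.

hood 81; button band 11; sleeve 45; pocket 21.

Rate = 17/4 = 4.25 sts per in.
hood: 19 × 4.25 = 80.75 → 81.
button band: 2.5 × 4.25 = 10.62 → 11.
sleeve: 10.5 × 4.25 = 44.62 → 45.
pocket: 5 × 4.25 = 21.25 → 21.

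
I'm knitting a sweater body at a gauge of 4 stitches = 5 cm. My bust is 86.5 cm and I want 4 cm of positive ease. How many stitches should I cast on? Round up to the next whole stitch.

Finished = 86.5 + 4 = 90.5 cm.
4 / 5 = 0.8 sts per cm.
90.50 × 0.8 = 72.40 sts.
→ 73 sts.

CO 73 sts.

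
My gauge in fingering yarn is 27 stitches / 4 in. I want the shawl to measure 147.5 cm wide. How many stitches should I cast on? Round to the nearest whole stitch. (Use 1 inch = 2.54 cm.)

147.5 cm = 58.07 in.
27 stitches / 4 in = 6.75 stitches per inch.
58.07 × 6.75 = 391.98 stitches.
Round to nearest → 392.

CO 392 sts.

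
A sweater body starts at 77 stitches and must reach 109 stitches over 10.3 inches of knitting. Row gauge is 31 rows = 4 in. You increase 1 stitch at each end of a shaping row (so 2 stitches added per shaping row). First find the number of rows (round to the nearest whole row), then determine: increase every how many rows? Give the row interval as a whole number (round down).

Increase every 5th row.

Rows = 10.3 × 7.75 = 79.8 → 80 rows.
Stitches to add: 32 → 16 shaping rows (at 2 st each).
80 / 16 = 5.00 → every 5 rows.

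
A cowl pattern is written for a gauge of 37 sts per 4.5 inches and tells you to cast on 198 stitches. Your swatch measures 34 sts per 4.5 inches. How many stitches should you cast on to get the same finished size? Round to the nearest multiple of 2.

CO 182 sts.

Scale factor = 34 / 37 = 0.919.
198 × 34 / 37 = 181.95 sts.
→ 182 sts.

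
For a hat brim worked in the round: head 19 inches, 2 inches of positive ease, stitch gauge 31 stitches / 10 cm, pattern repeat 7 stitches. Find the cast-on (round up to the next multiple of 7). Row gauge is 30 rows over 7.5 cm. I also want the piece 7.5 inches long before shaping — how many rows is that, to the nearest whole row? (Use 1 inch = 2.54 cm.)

Finished = 19 + 2 = 21 inches.
21 inches × 2.54 = 53.34 cm.
31/10 = 3.1 sts per cm; 53.34 × 3.1 = 165.35 sts.
Next multiple of 7 → 168.
7.5 inches = 19.05 cm; × 4 = 76.20 → 76 rows.

Cast on 168 stitches; work 76 rows.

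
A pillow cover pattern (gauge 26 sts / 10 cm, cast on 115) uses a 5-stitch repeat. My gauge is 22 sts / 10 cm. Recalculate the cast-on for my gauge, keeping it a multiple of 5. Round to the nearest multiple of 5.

115 × 22 / 26 = 97.31.
Nearest multiple of 5: 95.

CO 95 sts.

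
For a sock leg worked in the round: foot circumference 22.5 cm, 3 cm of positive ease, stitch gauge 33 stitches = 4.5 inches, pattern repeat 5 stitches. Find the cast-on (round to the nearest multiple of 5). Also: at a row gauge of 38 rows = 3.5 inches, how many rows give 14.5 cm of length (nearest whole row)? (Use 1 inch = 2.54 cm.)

Finished = 22.5 + 3 = 25.5 cm.
25.5 cm × 1/2.54 = 10.04 inches.
33/4.5 = 7.333 sts per in; 10.04 × 7.333 = 73.62 sts.
Nearest multiple of 5 → 75.
14.5 cm = 5.71 inches; × 10.857 = 61.98 → 62 rows.

Cast on 75 stitches; work 62 rows.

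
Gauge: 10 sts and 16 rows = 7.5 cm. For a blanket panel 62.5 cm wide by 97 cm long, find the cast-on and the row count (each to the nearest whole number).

Cast on 83 stitches and work 207 rows.

Stitch gauge = 10/7.5 = 1.333 sts/cm; 62.5 × 1.333 = 83.33 → 83 sts.
Row gauge = 16/7.5 = 2.133 rows/cm; 97 × 2.133 = 206.93 → 207 rows.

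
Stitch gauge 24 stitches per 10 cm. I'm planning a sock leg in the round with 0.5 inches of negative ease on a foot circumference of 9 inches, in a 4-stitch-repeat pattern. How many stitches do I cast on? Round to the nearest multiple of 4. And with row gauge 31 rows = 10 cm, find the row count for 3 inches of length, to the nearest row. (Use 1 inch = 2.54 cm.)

Finished = 9 − 0.5 = 8.5 inches.
8.5 inches × 2.54 = 21.59 cm.
24/10 = 2.4 sts per cm; 21.59 × 2.4 = 51.82 sts.
Nearest multiple of 4 → 52.
3 inches = 7.62 cm; × 3.1 = 23.62 → 24 rows.

Cast on 52 stitches; work 24 rows.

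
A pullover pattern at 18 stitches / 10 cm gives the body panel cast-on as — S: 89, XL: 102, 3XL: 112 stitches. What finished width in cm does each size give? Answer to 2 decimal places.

18/10 = 1.8 sts per cm.
S: 89 / 1.8 = 49.444 → 49.44 cm.
XL: 102 / 1.8 = 56.667 → 56.67 cm.
3XL: 112 / 1.8 = 62.222 → 62.22 cm.

S 49.44 cm; XL 56.67 cm; 3XL 62.22 cm.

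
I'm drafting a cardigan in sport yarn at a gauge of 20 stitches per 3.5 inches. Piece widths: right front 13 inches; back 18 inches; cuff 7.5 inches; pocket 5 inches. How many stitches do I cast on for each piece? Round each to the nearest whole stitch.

right front 74; back 103; cuff 43; pocket 29.

Rate = 20/3.5 = 5.714 sts per in.
right front: 13 × 5.714 = 74.29 → 74.
back: 18 × 5.714 = 102.86 → 103.
cuff: 7.5 × 5.714 = 42.86 → 43.
pocket: 5 × 5.714 = 28.57 → 29.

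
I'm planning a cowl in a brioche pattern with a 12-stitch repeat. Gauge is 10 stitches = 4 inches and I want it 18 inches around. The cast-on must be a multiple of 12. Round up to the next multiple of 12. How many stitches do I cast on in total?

48 stitches.

10 / 4 = 2.5 sts per inch.
18 × 2.5 = 45.00 sts.
Next multiple of 12: 48.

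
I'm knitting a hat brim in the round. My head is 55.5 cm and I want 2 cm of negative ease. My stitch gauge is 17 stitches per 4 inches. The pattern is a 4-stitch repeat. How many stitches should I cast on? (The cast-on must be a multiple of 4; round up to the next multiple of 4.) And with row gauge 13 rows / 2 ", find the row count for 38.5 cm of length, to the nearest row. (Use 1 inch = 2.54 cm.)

Finished = 55.5 − 2 = 53.5 cm.
53.5 cm × 1/2.54 = 21.06 inches.
17/4 = 4.25 sts per in; 21.06 × 4.25 = 89.52 sts.
Next multiple of 4 → 92.
38.5 cm = 15.16 inches; × 6.5 = 98.52 → 99 rows.

Cast on 92 stitches; work 99 rows.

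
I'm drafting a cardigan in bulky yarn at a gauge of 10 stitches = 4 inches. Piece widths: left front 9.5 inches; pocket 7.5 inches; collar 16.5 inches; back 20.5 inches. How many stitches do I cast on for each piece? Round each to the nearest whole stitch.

left front 24; pocket 19; collar 41; back 51.

Rate = 10/4 = 2.5 sts per in.
left front: 9.5 × 2.5 = 23.75 → 24.
pocket: 7.5 × 2.5 = 18.75 → 19.
collar: 16.5 × 2.5 = 41.25 → 41.
back: 20.5 × 2.5 = 51.25 → 51.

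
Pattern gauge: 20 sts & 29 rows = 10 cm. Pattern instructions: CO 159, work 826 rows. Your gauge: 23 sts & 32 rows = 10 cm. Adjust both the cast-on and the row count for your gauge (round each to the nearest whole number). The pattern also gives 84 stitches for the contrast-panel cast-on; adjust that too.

Cast on 183 stitches; work 911 rows; contrast-panel cast-on 97 stitches.

Stitches: 159 × 23/20 = 182.85 → 183.
Rows: 826 × 32/29 = 911.45 → 911.
contrast-panel cast-on: 84 × 23/20 = 96.60 → 97.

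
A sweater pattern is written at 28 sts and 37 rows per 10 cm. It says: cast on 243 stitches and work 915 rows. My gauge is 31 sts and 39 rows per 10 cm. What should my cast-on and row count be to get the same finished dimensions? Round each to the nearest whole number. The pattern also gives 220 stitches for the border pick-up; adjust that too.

Stitches: 243 × 31/28 = 269.04 → 269.
Rows: 915 × 39/37 = 964.46 → 964.
border pick-up: 220 × 31/28 = 243.57 → 244.

Cast on 269 stitches; work 964 rows; border pick-up 244 stitches.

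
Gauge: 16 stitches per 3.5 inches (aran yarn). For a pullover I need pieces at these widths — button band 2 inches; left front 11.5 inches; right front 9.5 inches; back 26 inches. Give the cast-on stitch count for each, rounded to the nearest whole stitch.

Rate = 16/3.5 = 4.571 sts per in.
button band: 2 × 4.571 = 9.14 → 9.
left front: 11.5 × 4.571 = 52.57 → 53.
right front: 9.5 × 4.571 = 43.43 → 43.
back: 26 × 4.571 = 118.86 → 119.

button band 9; left front 53; right front 43; back 119.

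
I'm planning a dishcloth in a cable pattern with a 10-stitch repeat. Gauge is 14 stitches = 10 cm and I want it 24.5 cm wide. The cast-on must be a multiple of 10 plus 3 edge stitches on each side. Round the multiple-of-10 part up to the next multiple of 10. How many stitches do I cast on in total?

14 / 10 = 1.4 sts per cm.
24.5 × 1.4 = 34.30 sts.
Less 6 edge sts → 28.30 for the repeat.
Next multiple of 10: 30.
Add back 6 edge sts → 36.

Cast on 36 stitches.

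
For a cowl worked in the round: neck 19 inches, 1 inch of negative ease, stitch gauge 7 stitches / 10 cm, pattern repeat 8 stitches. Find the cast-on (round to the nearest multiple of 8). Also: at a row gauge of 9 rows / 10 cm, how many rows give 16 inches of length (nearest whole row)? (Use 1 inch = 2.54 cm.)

Finished = 19 − 1 = 18 inches.
18 inches × 2.54 = 45.72 cm.
7/10 = 0.7 sts per cm; 45.72 × 0.7 = 32.00 sts.
Nearest multiple of 8 → 32.
16 inches = 40.64 cm; × 0.9 = 36.58 → 37 rows.

Cast on 32 stitches; work 37 rows.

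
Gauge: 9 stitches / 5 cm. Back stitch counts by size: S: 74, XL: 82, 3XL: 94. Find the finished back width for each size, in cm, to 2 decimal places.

S 41.11 cm; XL 45.56 cm; 3XL 52.22 cm.

9/5 = 1.8 sts per cm.
S: 74 / 1.8 = 41.111 → 41.11 cm.
XL: 82 / 1.8 = 45.556 → 45.56 cm.
3XL: 94 / 1.8 = 52.222 → 52.22 cm.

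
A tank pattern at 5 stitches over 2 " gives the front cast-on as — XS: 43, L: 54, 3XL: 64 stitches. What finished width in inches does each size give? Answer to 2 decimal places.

XS 17.20 inches; L 21.60 inches; 3XL 25.60 inches.

5/2 = 2.5 sts per in.
XS: 43 / 2.5 = 17.200 → 17.20 in.
L: 54 / 2.5 = 21.600 → 21.60 in.
3XL: 64 / 2.5 = 25.600 → 25.60 in.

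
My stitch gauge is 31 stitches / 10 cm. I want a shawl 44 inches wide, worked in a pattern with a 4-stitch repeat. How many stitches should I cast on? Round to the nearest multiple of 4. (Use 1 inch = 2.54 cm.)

44 in = 44 × 2.54 = 111.76 cm.
31 / 10 = 3.1 sts/cm.
111.76 × 3.1 = 346.46 sts.
→ 348.

348 stitches.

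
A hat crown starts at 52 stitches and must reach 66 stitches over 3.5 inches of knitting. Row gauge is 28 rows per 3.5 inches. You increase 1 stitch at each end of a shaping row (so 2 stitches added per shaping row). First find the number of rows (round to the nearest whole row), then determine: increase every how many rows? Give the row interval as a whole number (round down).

Rows = 3.5 × 8 = 28.0 → 28 rows.
Stitches to add: 14 → 7 shaping rows (at 2 st each).
28 / 7 = 4.00 → every 4 rows.

Increase every 4th row.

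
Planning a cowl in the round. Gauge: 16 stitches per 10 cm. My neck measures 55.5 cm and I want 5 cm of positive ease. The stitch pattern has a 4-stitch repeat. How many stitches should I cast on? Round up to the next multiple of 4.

Finished = 55.5 + 5 = 60.5 cm.
16 / 10 = 1.6 sts/cm.
60.5 × 1.6 = 96.80 sts.
Next multiple of 4: 100.

CO 100 sts.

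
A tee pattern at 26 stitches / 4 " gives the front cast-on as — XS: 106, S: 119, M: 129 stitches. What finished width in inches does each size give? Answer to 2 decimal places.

26/4 = 6.5 sts per in.
XS: 106 / 6.5 = 16.308 → 16.31 in.
S: 119 / 6.5 = 18.308 → 18.31 in.
M: 129 / 6.5 = 19.846 → 19.85 in.

XS 16.31 inches; S 18.31 inches; M 19.85 inches.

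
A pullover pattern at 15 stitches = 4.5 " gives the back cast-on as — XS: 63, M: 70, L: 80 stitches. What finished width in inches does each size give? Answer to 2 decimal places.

XS 18.90 inches; M 21.00 inches; L 24.00 inches.

15/4.5 = 3.333 sts per in.
XS: 63 / 3.333 = 18.900 → 18.90 in.
M: 70 / 3.333 = 21.000 → 21.00 in.
L: 80 / 3.333 = 24.000 → 24.00 in.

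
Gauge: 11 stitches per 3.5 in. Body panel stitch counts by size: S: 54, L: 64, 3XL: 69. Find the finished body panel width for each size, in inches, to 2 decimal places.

S 17.18 inches; L 20.36 inches; 3XL 21.95 inches.

11/3.5 = 3.143 sts per in.
S: 54 / 3.143 = 17.182 → 17.18 in.
L: 64 / 3.143 = 20.364 → 20.36 in.
3XL: 69 / 3.143 = 21.955 → 21.95 in.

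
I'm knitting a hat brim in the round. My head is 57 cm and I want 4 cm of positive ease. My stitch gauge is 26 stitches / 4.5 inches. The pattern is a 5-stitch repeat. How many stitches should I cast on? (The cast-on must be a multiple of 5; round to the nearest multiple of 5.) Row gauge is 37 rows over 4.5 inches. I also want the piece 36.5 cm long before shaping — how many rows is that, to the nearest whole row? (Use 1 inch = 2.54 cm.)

Finished = 57 + 4 = 61 cm.
61 cm × 1/2.54 = 24.02 inches.
26/4.5 = 5.778 sts per in; 24.02 × 5.778 = 138.76 sts.
Nearest multiple of 5 → 140.
36.5 cm = 14.37 inches; × 8.222 = 118.15 → 118 rows.

Cast on 140 stitches; work 118 rows.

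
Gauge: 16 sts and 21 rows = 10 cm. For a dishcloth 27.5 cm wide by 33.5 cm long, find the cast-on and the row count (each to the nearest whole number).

Cast on 44 stitches and work 70 rows.

Stitch gauge = 16/10 = 1.6 sts/cm; 27.5 × 1.6 = 44.00 → 44 sts.
Row gauge = 21/10 = 2.1 rows/cm; 33.5 × 2.1 = 70.35 → 70 rows.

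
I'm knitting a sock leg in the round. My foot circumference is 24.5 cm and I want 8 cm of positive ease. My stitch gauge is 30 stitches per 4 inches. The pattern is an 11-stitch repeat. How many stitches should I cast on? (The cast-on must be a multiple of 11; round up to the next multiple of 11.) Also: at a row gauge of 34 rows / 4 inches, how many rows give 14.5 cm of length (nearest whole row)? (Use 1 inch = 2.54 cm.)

Cast on 99 stitches; work 49 rows.

Finished = 24.5 + 8 = 32.5 cm.
32.5 cm × 1/2.54 = 12.80 inches.
30/4 = 7.5 sts per in; 12.80 × 7.5 = 95.96 sts.
Next multiple of 11 → 99.
14.5 cm = 5.71 inches; × 8.5 = 48.52 → 49 rows.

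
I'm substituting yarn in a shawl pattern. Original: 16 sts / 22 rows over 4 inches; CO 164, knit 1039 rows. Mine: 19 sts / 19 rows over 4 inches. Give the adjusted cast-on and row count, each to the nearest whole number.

Cast on 195 stitches; work 897 rows.

Stitches: 164 × 19/16 = 194.75 → 195.
Rows: 1039 × 19/22 = 897.32 → 897.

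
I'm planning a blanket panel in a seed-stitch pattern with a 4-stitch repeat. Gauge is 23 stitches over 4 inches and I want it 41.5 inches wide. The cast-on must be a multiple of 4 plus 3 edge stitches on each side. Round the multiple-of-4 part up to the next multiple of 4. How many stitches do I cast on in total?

23 / 4 = 5.75 sts per inch.
41.5 × 5.75 = 238.62 sts.
Less 6 edge sts → 232.62 for the repeat.
Next multiple of 4: 236.
Add back 6 edge sts → 242.

242 stitches.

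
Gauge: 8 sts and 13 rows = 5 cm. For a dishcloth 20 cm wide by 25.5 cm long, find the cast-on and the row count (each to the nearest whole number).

Cast on 32 stitches and work 66 rows.

Stitch gauge = 8/5 = 1.6 sts/cm; 20 × 1.6 = 32.00 → 32 sts.
Row gauge = 13/5 = 2.6 rows/cm; 25.5 × 2.6 = 66.30 → 66 rows.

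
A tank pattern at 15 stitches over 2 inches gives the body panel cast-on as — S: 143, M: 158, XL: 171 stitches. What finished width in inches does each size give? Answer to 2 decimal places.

S 19.07 inches; M 21.07 inches; XL 22.80 inches.

15/2 = 7.5 sts per in.
S: 143 / 7.5 = 19.067 → 19.07 in.
M: 158 / 7.5 = 21.067 → 21.07 in.
XL: 171 / 7.5 = 22.800 → 22.80 in.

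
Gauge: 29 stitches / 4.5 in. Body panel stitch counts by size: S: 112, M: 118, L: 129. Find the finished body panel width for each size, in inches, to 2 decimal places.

29/4.5 = 6.444 sts per in.
S: 112 / 6.444 = 17.379 → 17.38 in.
M: 118 / 6.444 = 18.310 → 18.31 in.
L: 129 / 6.444 = 20.017 → 20.02 in.

S 17.38 inches; M 18.31 inches; L 20.02 inches.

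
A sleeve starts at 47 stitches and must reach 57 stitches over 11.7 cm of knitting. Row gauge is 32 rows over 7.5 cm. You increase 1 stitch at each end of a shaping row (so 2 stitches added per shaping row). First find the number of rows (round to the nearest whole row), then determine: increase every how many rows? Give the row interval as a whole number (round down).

Rows = 11.7 × 4.267 = 49.9 → 50 rows.
Stitches to add: 10 → 5 shaping rows (at 2 st each).
50 / 5 = 10.00 → every 10 rows.

Increase every 10th row.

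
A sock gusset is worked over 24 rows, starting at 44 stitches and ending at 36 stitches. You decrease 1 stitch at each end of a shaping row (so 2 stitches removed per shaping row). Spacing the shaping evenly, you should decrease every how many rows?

Decrease every 6th row.

Stitches to remove: |36 − 44| = 8.
Shaping rows needed: 8 / 2 = 4.
24 rows / 4 = every 6 rows.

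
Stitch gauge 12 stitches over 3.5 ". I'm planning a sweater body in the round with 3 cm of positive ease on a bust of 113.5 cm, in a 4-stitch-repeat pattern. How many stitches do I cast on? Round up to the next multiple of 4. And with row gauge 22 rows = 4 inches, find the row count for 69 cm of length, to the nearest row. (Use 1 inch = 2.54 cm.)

Finished = 113.5 + 3 = 116.5 cm.
116.5 cm × 1/2.54 = 45.87 inches.
12/3.5 = 3.429 sts per in; 45.87 × 3.429 = 157.26 sts.
Next multiple of 4 → 160.
69 cm = 27.17 inches; × 5.5 = 149.41 → 149 rows.

Cast on 160 stitches; work 149 rows.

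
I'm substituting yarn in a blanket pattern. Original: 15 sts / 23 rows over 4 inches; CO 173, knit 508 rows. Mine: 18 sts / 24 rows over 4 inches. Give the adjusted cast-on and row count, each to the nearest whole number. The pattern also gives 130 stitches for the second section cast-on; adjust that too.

Cast on 208 stitches; work 530 rows; second section cast-on 156 stitches.

Stitches: 173 × 18/15 = 207.60 → 208.
Rows: 508 × 24/23 = 530.09 → 530.
second section cast-on: 130 × 18/15 = 156.00 → 156.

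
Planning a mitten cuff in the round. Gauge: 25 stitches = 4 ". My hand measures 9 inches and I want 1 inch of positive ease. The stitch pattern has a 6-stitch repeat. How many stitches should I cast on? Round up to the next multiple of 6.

Finished = 9 + 1 = 10 inches.
25 / 4 = 6.25 sts/in.
10 × 6.25 = 62.50 sts.
Next multiple of 6: 66.

Cast on 66 stitches.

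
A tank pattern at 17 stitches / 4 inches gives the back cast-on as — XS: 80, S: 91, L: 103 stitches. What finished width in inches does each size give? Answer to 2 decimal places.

XS 18.82 inches; S 21.41 inches; L 24.24 inches.

17/4 = 4.25 sts per in.
XS: 80 / 4.25 = 18.824 → 18.82 in.
S: 91 / 4.25 = 21.412 → 21.41 in.
L: 103 / 4.25 = 24.235 → 24.24 in.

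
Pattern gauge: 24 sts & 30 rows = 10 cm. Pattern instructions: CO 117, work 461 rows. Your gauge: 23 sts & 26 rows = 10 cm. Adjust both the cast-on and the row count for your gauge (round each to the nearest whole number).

Cast on 112 stitches; work 400 rows.

Stitches: 117 × 23/24 = 112.12 → 112.
Rows: 461 × 26/30 = 399.53 → 400.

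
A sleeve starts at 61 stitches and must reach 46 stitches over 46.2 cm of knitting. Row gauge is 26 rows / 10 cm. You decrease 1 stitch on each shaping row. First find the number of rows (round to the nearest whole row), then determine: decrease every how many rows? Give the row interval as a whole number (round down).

Rows = 46.2 × 2.6 = 120.1 → 120 rows.
Stitches to remove: 15 → 15 shaping rows (at 1 st each).
120 / 15 = 8.00 → every 8 rows.

Decrease every 8th row.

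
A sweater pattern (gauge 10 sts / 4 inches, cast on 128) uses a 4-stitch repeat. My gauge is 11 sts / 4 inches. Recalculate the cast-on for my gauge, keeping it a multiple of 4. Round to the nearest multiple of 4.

128 × 11 / 10 = 140.80.
Nearest multiple of 4: 140.

CO 140 sts.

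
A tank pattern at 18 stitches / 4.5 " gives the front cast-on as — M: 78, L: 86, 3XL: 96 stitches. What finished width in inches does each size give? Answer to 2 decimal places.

18/4.5 = 4 sts per in.
M: 78 / 4 = 19.500 → 19.50 in.
L: 86 / 4 = 21.500 → 21.50 in.
3XL: 96 / 4 = 24.000 → 24.00 in.

M 19.50 inches; L 21.50 inches; 3XL 24.00 inches.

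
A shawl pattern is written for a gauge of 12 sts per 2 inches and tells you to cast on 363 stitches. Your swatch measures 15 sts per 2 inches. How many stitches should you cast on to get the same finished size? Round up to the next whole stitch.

Scale factor = 15 / 12 = 1.250.
363 × 15 / 12 = 453.75 sts.
→ 454 sts.

CO 454 sts.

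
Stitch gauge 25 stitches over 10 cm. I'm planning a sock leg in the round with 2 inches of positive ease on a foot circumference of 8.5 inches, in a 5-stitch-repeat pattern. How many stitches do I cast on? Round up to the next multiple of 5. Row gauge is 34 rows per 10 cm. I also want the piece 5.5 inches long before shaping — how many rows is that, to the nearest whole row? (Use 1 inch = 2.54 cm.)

Finished = 8.5 + 2 = 10.5 inches.
10.5 inches × 2.54 = 26.67 cm.
25/10 = 2.5 sts per cm; 26.67 × 2.5 = 66.67 sts.
Next multiple of 5 → 70.
5.5 inches = 13.97 cm; × 3.4 = 47.50 → 47 rows.

Cast on 70 stitches; work 47 rows.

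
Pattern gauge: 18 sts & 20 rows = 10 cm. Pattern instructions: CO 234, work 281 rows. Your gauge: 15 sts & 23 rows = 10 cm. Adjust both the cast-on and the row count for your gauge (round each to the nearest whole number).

Stitches: 234 × 15/18 = 195.00 → 195.
Rows: 281 × 23/20 = 323.15 → 323.

Cast on 195 stitches; work 323 rows.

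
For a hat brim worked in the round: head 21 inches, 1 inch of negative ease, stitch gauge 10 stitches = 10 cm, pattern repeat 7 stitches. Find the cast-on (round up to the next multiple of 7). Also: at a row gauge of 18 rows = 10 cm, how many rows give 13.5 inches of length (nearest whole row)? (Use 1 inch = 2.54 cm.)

Cast on 56 stitches; work 62 rows.

Finished = 21 − 1 = 20 inches.
20 inches × 2.54 = 50.80 cm.
10/10 = 1 sts per cm; 50.80 × 1 = 50.80 sts.
Next multiple of 7 → 56.
13.5 inches = 34.29 cm; × 1.8 = 61.72 → 62 rows.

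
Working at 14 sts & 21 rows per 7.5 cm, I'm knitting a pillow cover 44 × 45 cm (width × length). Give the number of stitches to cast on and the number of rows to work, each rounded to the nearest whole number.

Stitch gauge = 14/7.5 = 1.867 sts/cm; 44 × 1.867 = 82.13 → 82 sts.
Row gauge = 21/7.5 = 2.8 rows/cm; 45 × 2.8 = 126.00 → 126 rows.

Cast on 82 stitches and work 126 rows.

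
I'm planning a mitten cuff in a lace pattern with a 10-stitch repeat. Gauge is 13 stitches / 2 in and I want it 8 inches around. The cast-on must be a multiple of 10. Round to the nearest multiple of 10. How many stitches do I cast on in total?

50 stitches.

13 / 2 = 6.5 sts per inch.
8 × 6.5 = 52.00 sts.
Nearest multiple of 10: 50.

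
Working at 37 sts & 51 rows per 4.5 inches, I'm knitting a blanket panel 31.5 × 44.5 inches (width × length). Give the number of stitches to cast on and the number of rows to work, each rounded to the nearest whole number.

Stitch gauge = 37/4.5 = 8.222 sts/in; 31.5 × 8.222 = 259.00 → 259 sts.
Row gauge = 51/4.5 = 11.333 rows/in; 44.5 × 11.333 = 504.33 → 504 rows.

Cast on 259 stitches and work 504 rows.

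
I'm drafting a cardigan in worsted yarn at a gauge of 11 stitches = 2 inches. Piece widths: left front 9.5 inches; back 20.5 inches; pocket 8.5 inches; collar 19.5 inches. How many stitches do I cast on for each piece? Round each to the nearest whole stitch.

left front 52; back 113; pocket 47; collar 107.

Rate = 11/2 = 5.5 sts per in.
left front: 9.5 × 5.5 = 52.25 → 52.
back: 20.5 × 5.5 = 112.75 → 113.
pocket: 8.5 × 5.5 = 46.75 → 47.
collar: 19.5 × 5.5 = 107.25 → 107.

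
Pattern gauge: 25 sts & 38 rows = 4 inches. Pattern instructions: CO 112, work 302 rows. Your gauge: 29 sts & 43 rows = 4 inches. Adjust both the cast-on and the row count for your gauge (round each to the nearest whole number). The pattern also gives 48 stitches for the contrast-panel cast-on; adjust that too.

Stitches: 112 × 29/25 = 129.92 → 130.
Rows: 302 × 43/38 = 341.74 → 342.
contrast-panel cast-on: 48 × 29/25 = 55.68 → 56.

Cast on 130 stitches; work 342 rows; contrast-panel cast-on 56 stitches.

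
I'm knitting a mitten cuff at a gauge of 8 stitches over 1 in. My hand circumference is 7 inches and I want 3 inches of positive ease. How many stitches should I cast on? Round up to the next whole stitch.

80 stitches.

Finished = 7 + 3 = 10 in.
8 / 1 = 8 sts per inch.
10.00 × 8 = 80.00 sts.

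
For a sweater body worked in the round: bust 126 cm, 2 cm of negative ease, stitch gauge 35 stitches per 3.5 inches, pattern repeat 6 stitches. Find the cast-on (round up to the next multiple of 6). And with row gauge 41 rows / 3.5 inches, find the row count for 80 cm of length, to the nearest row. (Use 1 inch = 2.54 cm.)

Cast on 492 stitches; work 369 rows.

Finished = 126 − 2 = 124 cm.
124 cm × 1/2.54 = 48.82 inches.
35/3.5 = 10 sts per in; 48.82 × 10 = 488.19 sts.
Next multiple of 6 → 492.
80 cm = 31.50 inches; × 11.714 = 368.95 → 369 rows.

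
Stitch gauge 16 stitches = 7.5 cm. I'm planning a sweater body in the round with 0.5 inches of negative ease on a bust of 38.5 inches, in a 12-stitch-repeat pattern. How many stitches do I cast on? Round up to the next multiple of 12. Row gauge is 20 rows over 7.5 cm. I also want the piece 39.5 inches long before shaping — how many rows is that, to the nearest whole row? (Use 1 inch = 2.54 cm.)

Finished = 38.5 − 0.5 = 38 inches.
38 inches × 2.54 = 96.52 cm.
16/7.5 = 2.133 sts per cm; 96.52 × 2.133 = 205.91 sts.
Next multiple of 12 → 216.
39.5 inches = 100.33 cm; × 2.667 = 267.55 → 268 rows.

Cast on 216 stitches; work 268 rows.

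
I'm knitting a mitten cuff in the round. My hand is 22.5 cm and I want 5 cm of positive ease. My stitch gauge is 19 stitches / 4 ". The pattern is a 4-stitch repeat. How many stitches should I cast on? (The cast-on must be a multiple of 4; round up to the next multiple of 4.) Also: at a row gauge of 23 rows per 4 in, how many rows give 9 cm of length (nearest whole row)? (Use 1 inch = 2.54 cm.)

Cast on 52 stitches; work 20 rows.

Finished = 22.5 + 5 = 27.5 cm.
27.5 cm × 1/2.54 = 10.83 inches.
19/4 = 4.75 sts per in; 10.83 × 4.75 = 51.43 sts.
Next multiple of 4 → 52.
9 cm = 3.54 inches; × 5.75 = 20.37 → 20 rows.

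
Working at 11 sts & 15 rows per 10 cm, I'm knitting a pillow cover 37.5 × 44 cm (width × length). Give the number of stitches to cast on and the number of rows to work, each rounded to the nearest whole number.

Cast on 41 stitches and work 66 rows.

Stitch gauge = 11/10 = 1.1 sts/cm; 37.5 × 1.1 = 41.25 → 41 sts.
Row gauge = 15/10 = 1.5 rows/cm; 44 × 1.5 = 66.00 → 66 rows.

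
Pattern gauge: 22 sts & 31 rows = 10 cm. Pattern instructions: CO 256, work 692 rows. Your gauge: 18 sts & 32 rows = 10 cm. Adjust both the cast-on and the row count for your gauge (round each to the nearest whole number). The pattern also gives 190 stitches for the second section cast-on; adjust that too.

Cast on 209 stitches; work 714 rows; second section cast-on 155 stitches.

Stitches: 256 × 18/22 = 209.45 → 209.
Rows: 692 × 32/31 = 714.32 → 714.
second section cast-on: 190 × 18/22 = 155.45 → 155.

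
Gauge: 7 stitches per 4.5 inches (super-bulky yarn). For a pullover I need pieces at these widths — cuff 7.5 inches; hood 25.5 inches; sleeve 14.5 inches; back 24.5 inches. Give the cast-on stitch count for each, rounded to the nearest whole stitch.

cuff 12; hood 40; sleeve 23; back 38.

Rate = 7/4.5 = 1.556 sts per in.
cuff: 7.5 × 1.556 = 11.67 → 12.
hood: 25.5 × 1.556 = 39.67 → 40.
sleeve: 14.5 × 1.556 = 22.56 → 23.
back: 24.5 × 1.556 = 38.11 → 38.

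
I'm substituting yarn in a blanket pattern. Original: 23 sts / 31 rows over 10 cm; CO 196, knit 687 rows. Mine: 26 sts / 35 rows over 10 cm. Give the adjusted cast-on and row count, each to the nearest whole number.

Stitches: 196 × 26/23 = 221.57 → 222.
Rows: 687 × 35/31 = 775.65 → 776.

Cast on 222 stitches; work 776 rows.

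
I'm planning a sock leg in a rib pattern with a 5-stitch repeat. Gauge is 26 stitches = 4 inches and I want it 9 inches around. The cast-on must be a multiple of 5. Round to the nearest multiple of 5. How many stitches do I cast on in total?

Cast on 60 stitches.

26 / 4 = 6.5 sts per inch.
9 × 6.5 = 58.50 sts.
Nearest multiple of 5: 60.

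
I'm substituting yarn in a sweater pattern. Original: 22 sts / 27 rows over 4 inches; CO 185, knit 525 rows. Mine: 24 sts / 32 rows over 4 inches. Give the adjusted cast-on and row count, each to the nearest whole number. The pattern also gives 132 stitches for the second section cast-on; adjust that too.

Cast on 202 stitches; work 622 rows; second section cast-on 144 stitches.

Stitches: 185 × 24/22 = 201.82 → 202.
Rows: 525 × 32/27 = 622.22 → 622.
second section cast-on: 132 × 24/22 = 144.00 → 144.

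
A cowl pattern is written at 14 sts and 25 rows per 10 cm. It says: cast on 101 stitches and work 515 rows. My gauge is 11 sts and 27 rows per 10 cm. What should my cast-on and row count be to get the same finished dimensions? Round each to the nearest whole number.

Stitches: 101 × 11/14 = 79.36 → 79.
Rows: 515 × 27/25 = 556.20 → 556.

Cast on 79 stitches; work 556 rows.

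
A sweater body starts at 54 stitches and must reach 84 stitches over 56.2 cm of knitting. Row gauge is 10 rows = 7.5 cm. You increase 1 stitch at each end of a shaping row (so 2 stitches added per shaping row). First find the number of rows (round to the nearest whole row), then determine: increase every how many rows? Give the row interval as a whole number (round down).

Increase every 5th row.

Rows = 56.2 × 1.333 = 74.9 → 75 rows.
Stitches to add: 30 → 15 shaping rows (at 2 st each).
75 / 15 = 5.00 → every 5 rows.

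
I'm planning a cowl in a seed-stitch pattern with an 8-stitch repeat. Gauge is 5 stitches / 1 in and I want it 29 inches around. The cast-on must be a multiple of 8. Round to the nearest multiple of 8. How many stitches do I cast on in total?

Cast on 144 stitches.

5 / 1 = 5 sts per inch.
29 × 5 = 145.00 sts.
Nearest multiple of 8: 144.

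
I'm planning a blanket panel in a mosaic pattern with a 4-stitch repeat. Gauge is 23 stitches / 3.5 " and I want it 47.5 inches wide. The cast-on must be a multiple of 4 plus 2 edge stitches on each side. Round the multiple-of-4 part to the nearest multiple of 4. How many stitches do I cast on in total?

CO 312 sts.

23 / 3.5 = 6.571 sts per inch.
47.5 × 6.571 = 312.14 sts.
Less 4 edge sts → 308.14 for the repeat.
Nearest multiple of 4: 308.
Add back 4 edge sts → 312.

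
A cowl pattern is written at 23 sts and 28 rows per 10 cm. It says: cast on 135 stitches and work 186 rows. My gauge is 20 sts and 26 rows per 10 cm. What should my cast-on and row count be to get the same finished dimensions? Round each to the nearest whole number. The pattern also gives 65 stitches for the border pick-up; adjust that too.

Cast on 117 stitches; work 173 rows; border pick-up 57 stitches.

Stitches: 135 × 20/23 = 117.39 → 117.
Rows: 186 × 26/28 = 172.71 → 173.
border pick-up: 65 × 20/23 = 56.52 → 57.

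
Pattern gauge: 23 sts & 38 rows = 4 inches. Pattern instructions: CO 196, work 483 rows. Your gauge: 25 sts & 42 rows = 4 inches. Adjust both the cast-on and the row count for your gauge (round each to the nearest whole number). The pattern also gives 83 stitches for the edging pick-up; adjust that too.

Cast on 213 stitches; work 534 rows; edging pick-up 90 stitches.

Stitches: 196 × 25/23 = 213.04 → 213.
Rows: 483 × 42/38 = 533.84 → 534.
edging pick-up: 83 × 25/23 = 90.22 → 90.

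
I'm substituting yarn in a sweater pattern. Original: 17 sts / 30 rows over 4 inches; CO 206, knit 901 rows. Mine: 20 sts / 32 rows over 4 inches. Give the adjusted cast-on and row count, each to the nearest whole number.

Cast on 242 stitches; work 961 rows.

Stitches: 206 × 20/17 = 242.35 → 242.
Rows: 901 × 32/30 = 961.07 → 961.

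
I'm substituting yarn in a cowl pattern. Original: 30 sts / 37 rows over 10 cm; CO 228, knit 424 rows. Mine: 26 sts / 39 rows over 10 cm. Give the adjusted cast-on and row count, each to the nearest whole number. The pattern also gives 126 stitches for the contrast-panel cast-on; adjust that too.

Stitches: 228 × 26/30 = 197.60 → 198.
Rows: 424 × 39/37 = 446.92 → 447.
contrast-panel cast-on: 126 × 26/30 = 109.20 → 109.

Cast on 198 stitches; work 447 rows; contrast-panel cast-on 109 stitches.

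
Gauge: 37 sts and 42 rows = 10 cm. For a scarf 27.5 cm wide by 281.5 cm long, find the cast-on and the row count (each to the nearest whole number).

Cast on 102 stitches and work 1182 rows.

Stitch gauge = 37/10 = 3.7 sts/cm; 27.5 × 3.7 = 101.75 → 102 sts.
Row gauge = 42/10 = 4.2 rows/cm; 281.5 × 4.2 = 1182.30 → 1182 rows.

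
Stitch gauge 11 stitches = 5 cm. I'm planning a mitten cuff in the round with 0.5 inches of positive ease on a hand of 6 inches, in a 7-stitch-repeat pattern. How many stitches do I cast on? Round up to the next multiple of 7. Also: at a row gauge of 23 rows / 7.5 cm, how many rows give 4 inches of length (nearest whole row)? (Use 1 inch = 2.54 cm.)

Finished = 6 + 0.5 = 6.5 inches.
6.5 inches × 2.54 = 16.51 cm.
11/5 = 2.2 sts per cm; 16.51 × 2.2 = 36.32 sts.
Next multiple of 7 → 42.
4 inches = 10.16 cm; × 3.067 = 31.16 → 31 rows.

Cast on 42 stitches; work 31 rows.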